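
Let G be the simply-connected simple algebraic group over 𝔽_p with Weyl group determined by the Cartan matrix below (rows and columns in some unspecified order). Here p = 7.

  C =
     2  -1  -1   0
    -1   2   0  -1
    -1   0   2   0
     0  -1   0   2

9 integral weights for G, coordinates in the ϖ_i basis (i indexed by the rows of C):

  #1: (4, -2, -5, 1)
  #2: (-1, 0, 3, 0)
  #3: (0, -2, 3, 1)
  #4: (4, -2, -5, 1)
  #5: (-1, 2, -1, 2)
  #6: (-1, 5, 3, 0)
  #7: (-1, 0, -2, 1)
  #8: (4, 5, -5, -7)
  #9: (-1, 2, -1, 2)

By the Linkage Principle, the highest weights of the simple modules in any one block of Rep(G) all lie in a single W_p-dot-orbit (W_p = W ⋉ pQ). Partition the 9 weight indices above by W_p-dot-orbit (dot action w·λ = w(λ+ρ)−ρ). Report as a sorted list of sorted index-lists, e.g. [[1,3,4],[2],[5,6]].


Cartan matrix: type A_4 (|W|=120); un-permuting the 4 rows.

Ā_7 reps of the 9 weights (A_4, coords as presented):

  λ_1+ρ ↦ (0, 1, 4, 1) · λ_2+ρ ↦ (0, 1, 4, 1) · λ_3+ρ ↦ (0, 1, 4, 1) · λ_4+ρ ↦ (0, 1, 4, 1) · λ_5+ρ ↦ (0, 3, 0, 3) · λ_6+ρ ↦ (0, 3, 0, 3) · λ_7+ρ ↦ (1, 0, 0, 2) · λ_8+ρ ↦ (1, 0, 0, 2) · λ_9+ρ ↦ (0, 3, 0, 3)

These 9 weights hit 3 W_7-dot-orbits; sizes (4, 3, 2):

[[1, 2, 3, 4], [5, 6, 9], [7, 8]]


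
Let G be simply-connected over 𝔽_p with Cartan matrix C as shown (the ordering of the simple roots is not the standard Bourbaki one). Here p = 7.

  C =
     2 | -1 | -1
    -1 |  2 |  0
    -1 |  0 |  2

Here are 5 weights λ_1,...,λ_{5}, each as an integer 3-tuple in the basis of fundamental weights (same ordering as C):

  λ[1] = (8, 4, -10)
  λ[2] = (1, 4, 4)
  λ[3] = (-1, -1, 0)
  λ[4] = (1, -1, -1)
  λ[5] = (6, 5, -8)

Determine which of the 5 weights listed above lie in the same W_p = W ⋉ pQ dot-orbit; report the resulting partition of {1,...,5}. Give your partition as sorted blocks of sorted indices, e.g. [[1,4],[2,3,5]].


Cartan matrix: type A_3 (|W|=24); un-permuting the 3 rows.

Folding the 5 weights λ_j+ρ into Ā_7 (reps in the given 3-coord order):

  [1] (2, 0, 0);  [2] (2, 0, 0);  [3] (0, 0, 1);  [4] (2, 0, 0);  [5] (0, 0, 1)

Partition of {1..5} into 2 W_7-dot-orbits:

[[1, 2, 4], [3, 5]]


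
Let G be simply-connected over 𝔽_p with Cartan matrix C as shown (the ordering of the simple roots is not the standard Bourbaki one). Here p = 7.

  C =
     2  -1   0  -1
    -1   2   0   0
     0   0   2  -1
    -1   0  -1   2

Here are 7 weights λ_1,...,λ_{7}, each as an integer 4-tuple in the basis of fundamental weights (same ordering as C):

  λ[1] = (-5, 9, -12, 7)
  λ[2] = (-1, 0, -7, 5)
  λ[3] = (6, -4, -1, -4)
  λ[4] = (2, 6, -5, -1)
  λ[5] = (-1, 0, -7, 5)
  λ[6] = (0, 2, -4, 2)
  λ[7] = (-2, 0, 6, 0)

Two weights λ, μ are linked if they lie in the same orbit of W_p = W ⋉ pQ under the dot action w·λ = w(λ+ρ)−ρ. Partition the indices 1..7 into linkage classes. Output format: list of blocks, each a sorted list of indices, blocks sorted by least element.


Type A_4, rank 4, |W|=120; reorder rows/cols to standard.

λ_j+ρ reflected into Ā_7 (⟨·,θ^∨⟩≤7); 4-tuples as given:

  [1] (1, 3, 3, 0);  [2] (0, 1, 6, 0);  [3] (1, 3, 3, 0);  [4] (1, 3, 3, 0);  [5] (0, 1, 6, 0);  [6] (1, 3, 3, 0);  [7] (0, 1, 6, 0)

These 7 weights hit 2 W_7-dot-orbits; sizes (4, 3):

[[1, 3, 4, 6], [2, 5, 7]]


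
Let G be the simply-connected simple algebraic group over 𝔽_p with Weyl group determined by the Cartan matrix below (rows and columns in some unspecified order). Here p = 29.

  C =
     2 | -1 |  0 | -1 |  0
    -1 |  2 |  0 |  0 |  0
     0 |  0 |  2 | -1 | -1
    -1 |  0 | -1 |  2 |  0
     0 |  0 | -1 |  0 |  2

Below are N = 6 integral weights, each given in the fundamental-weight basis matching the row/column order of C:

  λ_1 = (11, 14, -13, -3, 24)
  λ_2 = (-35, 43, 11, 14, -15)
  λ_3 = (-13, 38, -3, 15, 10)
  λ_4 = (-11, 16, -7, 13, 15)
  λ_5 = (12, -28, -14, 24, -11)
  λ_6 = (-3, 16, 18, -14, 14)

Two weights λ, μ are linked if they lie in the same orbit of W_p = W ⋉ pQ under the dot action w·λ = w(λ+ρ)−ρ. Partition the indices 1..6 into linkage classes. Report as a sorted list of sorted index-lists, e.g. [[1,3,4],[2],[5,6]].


Type A_5, rank 5, |W|=720; reorder rows/cols to standard.

λ_j+ρ reflected into Ā_29 (⟨·,θ^∨⟩≤29); 5-tuples as given:

    λ_1 → (2, 4, 2, 10, 2)
    λ_2 → (8, 5, 4, 2, 8)
    λ_3 → (2, 4, 2, 10, 2)
    λ_4 → (8, 5, 4, 2, 8)
    λ_5 → (2, 4, 2, 10, 2)
    λ_6 → (8, 5, 4, 2, 8)

Grouping the 6 weights by Ā_29-representative: 2 linkage classes.

[[1, 3, 5], [2, 4, 6]]


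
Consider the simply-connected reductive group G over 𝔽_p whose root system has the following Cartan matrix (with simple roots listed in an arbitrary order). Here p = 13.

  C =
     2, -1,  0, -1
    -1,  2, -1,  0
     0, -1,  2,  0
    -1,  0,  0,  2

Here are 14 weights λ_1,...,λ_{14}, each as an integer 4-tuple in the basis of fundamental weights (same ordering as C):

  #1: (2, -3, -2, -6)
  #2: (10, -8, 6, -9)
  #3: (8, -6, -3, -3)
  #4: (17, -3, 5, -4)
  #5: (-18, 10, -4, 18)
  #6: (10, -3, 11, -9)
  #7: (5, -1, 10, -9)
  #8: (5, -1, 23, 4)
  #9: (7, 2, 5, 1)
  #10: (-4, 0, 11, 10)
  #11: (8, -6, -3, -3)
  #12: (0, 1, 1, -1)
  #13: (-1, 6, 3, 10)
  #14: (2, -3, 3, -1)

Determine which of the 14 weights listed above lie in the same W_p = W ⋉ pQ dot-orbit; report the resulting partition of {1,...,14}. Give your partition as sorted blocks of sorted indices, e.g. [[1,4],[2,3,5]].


Dynkin diagram of C (from the 6 off-diagonal −1 entries): A_4.

λ_j+ρ reflected into Ā_13 (⟨·,θ^∨⟩≤13); 4-tuples as given:

  λ_1 → (1, 2, 2, 0);  λ_2 → (4, 3, 0, 4);  λ_3 → (0, 2, 5, 2);  λ_4 → (4, 3, 0, 4);  λ_5 → (4, 3, 0, 4);  λ_6 → (1, 2, 2, 0);  λ_7 → (0, 2, 5, 2);  λ_8 → (0, 2, 5, 2);  λ_9 → (4, 3, 0, 4);  λ_10 → (1, 2, 2, 0);  λ_11 → (0, 2, 5, 2);  λ_12 → (1, 2, 2, 0);  λ_13 → (0, 2, 5, 2);  λ_14 → (1, 2, 2, 0)

Partition of {1..14} into 3 W_13-dot-orbits:

[[1, 6, 10, 12, 14], [2, 4, 5, 9], [3, 7, 8, 11, 13]]


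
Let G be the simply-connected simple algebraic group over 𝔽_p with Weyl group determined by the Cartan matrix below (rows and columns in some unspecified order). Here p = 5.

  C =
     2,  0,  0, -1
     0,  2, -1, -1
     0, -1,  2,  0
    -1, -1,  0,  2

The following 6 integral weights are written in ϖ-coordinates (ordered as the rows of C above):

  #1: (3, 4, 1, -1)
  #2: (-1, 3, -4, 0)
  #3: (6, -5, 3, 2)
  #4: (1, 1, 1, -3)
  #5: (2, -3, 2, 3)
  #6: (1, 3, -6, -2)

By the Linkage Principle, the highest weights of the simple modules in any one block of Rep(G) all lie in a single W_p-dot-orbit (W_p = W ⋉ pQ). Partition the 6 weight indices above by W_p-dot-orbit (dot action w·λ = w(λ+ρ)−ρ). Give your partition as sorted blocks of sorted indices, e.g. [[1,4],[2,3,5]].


C ↔ A_4 under row/col permutation; |W(A_4)| = 120.

Folding the 6 weights λ_j+ρ into Ā_5 (reps in the given 4-coord order):

  1: (0, 1, 3, 1) · 2: (0, 1, 3, 1) · 3: (0, 1, 3, 1) · 4: (0, 0, 2, 2) · 5: (0, 0, 2, 2) · 6: (0, 1, 3, 1)

Linkage partition of the 6 weights (2 classes, p=5):

[[1, 2, 3, 6], [4, 5]]


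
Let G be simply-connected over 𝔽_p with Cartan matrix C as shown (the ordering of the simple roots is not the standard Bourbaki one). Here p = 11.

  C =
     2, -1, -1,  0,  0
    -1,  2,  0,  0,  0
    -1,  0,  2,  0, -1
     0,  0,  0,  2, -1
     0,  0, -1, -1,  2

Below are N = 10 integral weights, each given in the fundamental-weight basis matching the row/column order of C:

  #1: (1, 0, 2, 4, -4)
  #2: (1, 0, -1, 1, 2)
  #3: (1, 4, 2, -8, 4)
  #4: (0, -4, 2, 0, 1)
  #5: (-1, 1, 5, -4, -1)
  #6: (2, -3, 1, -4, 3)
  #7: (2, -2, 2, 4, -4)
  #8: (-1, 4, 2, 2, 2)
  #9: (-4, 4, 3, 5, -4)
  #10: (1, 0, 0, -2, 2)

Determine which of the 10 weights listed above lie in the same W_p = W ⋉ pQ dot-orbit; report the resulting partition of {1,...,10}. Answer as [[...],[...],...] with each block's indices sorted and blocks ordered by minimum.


A_5 Cartan matrix, 5 simple roots permuted; ρ=(1,1,1,1,1).

Ā_11 reps of the 10 weights (A_5, coords as presented):

  [1] (2, 1, 0, 2, 3);  [2] (2, 1, 0, 2, 3);  [3] (2, 1, 1, 1, 2);  [4] (2, 1, 1, 1, 2);  [5] (0, 2, 3, 0, 3);  [6] (1, 2, 2, 3, 1);  [7] (2, 1, 0, 2, 3);  [8] (0, 2, 3, 0, 3);  [9] (1, 2, 2, 3, 1);  [10] (2, 1, 1, 1, 2)

These 10 weights hit 4 W_11-dot-orbits; sizes (3, 3, 2, 2):

[[1, 2, 7], [3, 4, 10], [5, 8], [6, 9]]


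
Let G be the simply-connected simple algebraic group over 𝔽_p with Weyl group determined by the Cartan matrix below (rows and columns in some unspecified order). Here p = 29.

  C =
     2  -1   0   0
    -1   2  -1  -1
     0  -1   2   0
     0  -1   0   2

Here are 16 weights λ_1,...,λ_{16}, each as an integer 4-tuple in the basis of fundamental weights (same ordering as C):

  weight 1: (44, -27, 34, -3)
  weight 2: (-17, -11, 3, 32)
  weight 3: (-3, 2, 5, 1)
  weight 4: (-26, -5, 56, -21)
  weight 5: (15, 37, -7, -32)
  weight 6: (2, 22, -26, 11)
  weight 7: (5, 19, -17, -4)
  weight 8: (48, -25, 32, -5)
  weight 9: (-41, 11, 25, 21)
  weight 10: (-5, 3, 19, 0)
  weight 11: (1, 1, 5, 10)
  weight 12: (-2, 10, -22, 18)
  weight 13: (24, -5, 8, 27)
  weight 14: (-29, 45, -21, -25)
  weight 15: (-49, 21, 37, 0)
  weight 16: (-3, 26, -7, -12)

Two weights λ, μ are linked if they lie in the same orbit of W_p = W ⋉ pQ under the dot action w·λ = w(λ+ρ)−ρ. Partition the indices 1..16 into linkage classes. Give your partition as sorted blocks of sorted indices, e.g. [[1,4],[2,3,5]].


C ↔ D_4 under row/col permutation; |W(D_4)| = 192.

W_29-reps of the 16 weights in Ā_29 (same 4-coord order as C):

  1: (6, 1, 16, 3)
  2: (4, 2, 16, 1)
  3: (2, 1, 6, 2)
  4: (4, 0, 20, 1)
  5: (6, 1, 16, 3)
  6: (6, 1, 16, 3)
  7: (6, 1, 16, 3)
  8: (4, 0, 20, 1)
  9: (2, 1, 6, 2)
  10: (4, 0, 20, 1)
  11: (2, 2, 6, 11)
  12: (10, 0, 10, 8)
  13: (4, 0, 20, 1)
  14: (2, 1, 6, 2)
  15: (6, 1, 16, 3)
  16: (2, 2, 6, 11)

Grouping the 16 weights by Ā_29-representative: 6 linkage classes.

[[1, 5, 6, 7, 15], [2], [3, 9, 14], [4, 8, 10, 13], [11, 16], [12]]


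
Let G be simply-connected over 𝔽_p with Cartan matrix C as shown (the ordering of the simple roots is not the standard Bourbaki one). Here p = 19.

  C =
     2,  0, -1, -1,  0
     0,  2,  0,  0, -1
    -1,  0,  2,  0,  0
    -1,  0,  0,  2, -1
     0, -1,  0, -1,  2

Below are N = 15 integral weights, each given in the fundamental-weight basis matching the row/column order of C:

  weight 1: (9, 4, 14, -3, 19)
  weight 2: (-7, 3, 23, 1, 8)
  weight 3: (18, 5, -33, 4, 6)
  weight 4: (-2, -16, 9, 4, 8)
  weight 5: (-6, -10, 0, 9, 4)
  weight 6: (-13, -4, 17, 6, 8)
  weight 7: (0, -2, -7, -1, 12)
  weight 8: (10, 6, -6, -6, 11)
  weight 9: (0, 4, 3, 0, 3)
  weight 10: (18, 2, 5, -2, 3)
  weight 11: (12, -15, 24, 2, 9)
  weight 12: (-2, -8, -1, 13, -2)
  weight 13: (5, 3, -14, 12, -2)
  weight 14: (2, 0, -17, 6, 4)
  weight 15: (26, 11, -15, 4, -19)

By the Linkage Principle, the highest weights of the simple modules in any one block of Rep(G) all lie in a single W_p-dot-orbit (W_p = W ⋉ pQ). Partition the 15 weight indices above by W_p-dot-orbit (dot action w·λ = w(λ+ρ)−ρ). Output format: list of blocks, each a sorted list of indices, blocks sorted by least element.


Dynkin diagram of C (from the 8 off-diagonal −1 entries): A_5.

W_19-reps of the 15 weights in Ā_19 (same 5-coord order as C):

  [1] (1, 5, 4, 1, 4);  [2] (1, 5, 4, 1, 4);  [3] (0, 1, 1, 5, 7);  [4] (1, 5, 4, 1, 4);  [5] (1, 5, 4, 1, 4);  [6] (7, 0, 3, 5, 1);  [7] (0, 1, 1, 5, 7);  [8] (0, 1, 1, 5, 7);  [9] (1, 5, 4, 1, 4);  [10] (7, 0, 3, 5, 1);  [11] (7, 0, 3, 5, 1);  [12] (0, 1, 1, 5, 7);  [13] (7, 0, 3, 5, 1);  [14] (7, 0, 3, 5, 1);  [15] (0, 1, 1, 5, 7)

The 15 indices split into 3 linkage classes (same alcove rep ⇔ same W_19-dot-orbit):

[[1, 2, 4, 5, 9], [3, 7, 8, 12, 15], [6, 10, 11, 13, 14]]


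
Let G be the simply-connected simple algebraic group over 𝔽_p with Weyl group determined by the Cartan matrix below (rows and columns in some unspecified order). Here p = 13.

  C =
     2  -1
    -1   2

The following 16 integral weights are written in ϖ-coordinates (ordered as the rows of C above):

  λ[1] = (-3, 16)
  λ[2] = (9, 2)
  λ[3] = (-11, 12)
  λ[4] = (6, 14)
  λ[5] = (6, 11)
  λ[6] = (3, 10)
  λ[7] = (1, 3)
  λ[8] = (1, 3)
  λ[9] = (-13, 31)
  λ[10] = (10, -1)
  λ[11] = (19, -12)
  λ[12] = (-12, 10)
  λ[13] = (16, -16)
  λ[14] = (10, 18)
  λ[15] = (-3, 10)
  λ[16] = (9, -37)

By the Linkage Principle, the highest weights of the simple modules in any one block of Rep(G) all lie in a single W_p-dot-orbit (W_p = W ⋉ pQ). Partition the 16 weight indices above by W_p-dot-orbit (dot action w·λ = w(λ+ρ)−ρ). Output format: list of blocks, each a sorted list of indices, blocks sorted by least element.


C ↔ A_2 under row/col permutation; |W(A_2)| = 6.

Each λ_j+ρ reduced to Ā_13; 2-tuples below use C's row order:

  [1] (2, 9) · [2] (10, 3) · [3] (10, 3) · [4] (2, 4) · [5] (1, 6) · [6] (2, 9) · [7] (2, 4) · [8] (2, 4) · [9] (1, 6) · [10] (11, 0) · [11] (2, 4) · [12] (11, 0) · [13] (2, 9) · [14] (2, 4) · [15] (2, 9) · [16] (10, 3)

Grouping the 16 weights by Ā_13-representative: 5 linkage classes.

[[1, 6, 13, 15], [2, 3, 16], [4, 7, 8, 11, 14], [5, 9], [10, 12]]


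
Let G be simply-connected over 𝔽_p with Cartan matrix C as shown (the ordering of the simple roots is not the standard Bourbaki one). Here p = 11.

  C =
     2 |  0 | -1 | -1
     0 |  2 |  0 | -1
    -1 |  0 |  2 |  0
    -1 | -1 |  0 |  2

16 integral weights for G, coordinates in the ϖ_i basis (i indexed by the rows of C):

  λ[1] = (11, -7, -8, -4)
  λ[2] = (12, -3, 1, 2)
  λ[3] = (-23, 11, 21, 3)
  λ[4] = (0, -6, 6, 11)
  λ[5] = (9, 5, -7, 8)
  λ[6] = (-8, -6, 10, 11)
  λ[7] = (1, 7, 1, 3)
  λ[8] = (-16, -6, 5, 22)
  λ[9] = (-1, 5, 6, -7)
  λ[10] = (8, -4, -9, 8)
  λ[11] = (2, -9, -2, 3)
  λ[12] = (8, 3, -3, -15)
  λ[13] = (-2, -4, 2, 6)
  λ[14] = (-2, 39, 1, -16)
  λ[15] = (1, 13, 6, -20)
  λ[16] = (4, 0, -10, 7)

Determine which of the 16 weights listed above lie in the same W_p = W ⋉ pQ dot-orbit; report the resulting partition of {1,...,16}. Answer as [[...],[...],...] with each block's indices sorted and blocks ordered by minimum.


A_4 Cartan matrix, 4 simple roots permuted; ρ=(1,1,1,1).

Each λ_j+ρ reduced to Ā_11; 4-tuples below use C's row order:

  [1] (4, 2, 2, 2);  [2] (4, 2, 2, 2);  [3] (6, 0, 1, 0);  [4] (1, 4, 1, 2);  [5] (1, 3, 2, 3);  [6] (6, 0, 1, 0);  [7] (1, 3, 2, 3);  [8] (1, 3, 2, 3);  [9] (6, 0, 1, 0);  [10] (1, 4, 1, 2);  [11] (1, 4, 1, 2);  [12] (1, 4, 1, 2);  [13] (1, 3, 2, 3);  [14] (1, 4, 1, 2);  [15] (1, 3, 2, 3);  [16] (4, 2, 2, 2)

Grouping the 16 weights by Ā_11-representative: 4 linkage classes.

[[1, 2, 16], [3, 6, 9], [4, 10, 11, 12, 14], [5, 7, 8, 13, 15]]


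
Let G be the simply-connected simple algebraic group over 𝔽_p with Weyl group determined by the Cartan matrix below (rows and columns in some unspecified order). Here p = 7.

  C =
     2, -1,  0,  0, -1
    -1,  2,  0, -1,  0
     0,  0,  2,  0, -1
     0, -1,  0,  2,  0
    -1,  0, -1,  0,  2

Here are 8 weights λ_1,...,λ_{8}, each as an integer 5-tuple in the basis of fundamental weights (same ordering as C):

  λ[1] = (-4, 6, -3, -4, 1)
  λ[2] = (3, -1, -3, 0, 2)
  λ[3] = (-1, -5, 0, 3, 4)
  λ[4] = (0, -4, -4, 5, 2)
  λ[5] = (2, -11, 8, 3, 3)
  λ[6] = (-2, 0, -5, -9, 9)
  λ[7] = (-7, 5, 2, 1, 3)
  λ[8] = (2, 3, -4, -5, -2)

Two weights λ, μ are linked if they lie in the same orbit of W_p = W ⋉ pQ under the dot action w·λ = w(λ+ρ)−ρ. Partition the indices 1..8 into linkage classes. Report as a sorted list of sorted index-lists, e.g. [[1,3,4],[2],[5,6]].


Root system A_5: the 5×5 matrix C matches after relabeling.

λ_j+ρ reflected into Ā_7 (⟨·,θ^∨⟩≤7); 5-tuples as given:

  1: (0, 1, 1, 3, 2) · 2: (4, 0, 1, 0, 1) · 3: (4, 0, 1, 0, 1) · 4: (0, 1, 1, 3, 2) · 5: (0, 1, 1, 3, 2) · 6: (3, 2, 0, 0, 1) · 7: (4, 0, 1, 0, 1) · 8: (0, 1, 1, 3, 2)

Grouping the 8 weights by Ā_7-representative: 3 linkage classes.

[[1, 4, 5, 8], [2, 3, 7], [6]]


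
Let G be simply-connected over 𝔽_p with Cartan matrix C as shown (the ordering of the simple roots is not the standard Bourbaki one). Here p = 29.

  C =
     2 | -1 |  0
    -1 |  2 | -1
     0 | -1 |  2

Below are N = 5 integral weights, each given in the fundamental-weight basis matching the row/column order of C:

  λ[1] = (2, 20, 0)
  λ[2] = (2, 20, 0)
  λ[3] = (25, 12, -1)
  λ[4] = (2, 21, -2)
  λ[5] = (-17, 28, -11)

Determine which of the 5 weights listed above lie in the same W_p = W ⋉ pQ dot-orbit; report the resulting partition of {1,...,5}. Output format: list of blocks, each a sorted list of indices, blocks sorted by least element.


Type A_3, rank 3, |W|=24; reorder rows/cols to standard.

λ_j+ρ reflected into Ā_29 (⟨·,θ^∨⟩≤29); 3-tuples as given:

    λ_1+ρ ↦ (3, 21, 1)
    λ_2+ρ ↦ (3, 21, 1)
    λ_3+ρ ↦ (16, 3, 10)
    λ_4+ρ ↦ (3, 21, 1)
    λ_5+ρ ↦ (16, 3, 10)

The 5 indices split into 2 linkage classes (same alcove rep ⇔ same W_29-dot-orbit):

[[1, 2, 4], [3, 5]]


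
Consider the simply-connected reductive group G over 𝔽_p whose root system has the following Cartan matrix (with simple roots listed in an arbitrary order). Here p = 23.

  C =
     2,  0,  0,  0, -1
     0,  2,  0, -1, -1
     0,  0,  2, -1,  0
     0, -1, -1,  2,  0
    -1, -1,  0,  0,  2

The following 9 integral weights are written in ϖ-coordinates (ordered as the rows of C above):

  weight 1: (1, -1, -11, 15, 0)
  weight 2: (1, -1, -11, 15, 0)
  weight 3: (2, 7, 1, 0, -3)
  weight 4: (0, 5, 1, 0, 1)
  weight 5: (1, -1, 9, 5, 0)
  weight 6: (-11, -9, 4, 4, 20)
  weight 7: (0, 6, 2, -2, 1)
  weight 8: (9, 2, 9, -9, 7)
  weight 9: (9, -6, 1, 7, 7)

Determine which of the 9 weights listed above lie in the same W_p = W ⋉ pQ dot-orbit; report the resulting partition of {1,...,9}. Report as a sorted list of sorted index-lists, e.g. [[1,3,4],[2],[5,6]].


Cartan matrix: type A_5 (|W|=720); un-permuting the 5 rows.

Folding the 9 weights λ_j+ρ into Ā_23 (reps in the given 5-coord order):

  1: (2, 0, 10, 6, 1)
  2: (2, 0, 10, 6, 1)
  3: (1, 6, 2, 1, 2)
  4: (1, 6, 2, 1, 2)
  5: (2, 0, 10, 6, 1)
  6: (10, 5, 2, 3, 3)
  7: (1, 6, 2, 1, 2)
  8: (10, 5, 2, 3, 3)
  9: (10, 5, 2, 3, 3)

These 9 weights hit 3 W_23-dot-orbits; sizes (3, 3, 3):

[[1, 2, 5], [3, 4, 7], [6, 8, 9]]


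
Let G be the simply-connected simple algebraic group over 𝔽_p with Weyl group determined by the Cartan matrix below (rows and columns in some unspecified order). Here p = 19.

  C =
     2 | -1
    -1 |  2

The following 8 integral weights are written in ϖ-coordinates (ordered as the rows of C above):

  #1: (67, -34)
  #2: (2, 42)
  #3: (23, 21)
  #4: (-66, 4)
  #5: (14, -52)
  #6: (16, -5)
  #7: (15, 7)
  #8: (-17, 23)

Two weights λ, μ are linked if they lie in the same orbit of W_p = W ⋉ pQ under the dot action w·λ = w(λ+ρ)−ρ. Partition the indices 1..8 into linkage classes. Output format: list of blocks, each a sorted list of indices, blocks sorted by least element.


Cartan matrix: type A_2 (|W|=6); un-permuting the 2 rows.

Alcove-folded reps (p=19, 8 weights, presented ϖ-order):

  λ_1 → (5, 3) · λ_2 → (11, 3) · λ_3 → (5, 3) · λ_4 → (5, 3) · λ_5 → (13, 4) · λ_6 → (13, 4) · λ_7 → (11, 3) · λ_8 → (11, 3)

The 8 indices split into 3 linkage classes (same alcove rep ⇔ same W_19-dot-orbit):

[[1, 3, 4], [2, 7, 8], [5, 6]]


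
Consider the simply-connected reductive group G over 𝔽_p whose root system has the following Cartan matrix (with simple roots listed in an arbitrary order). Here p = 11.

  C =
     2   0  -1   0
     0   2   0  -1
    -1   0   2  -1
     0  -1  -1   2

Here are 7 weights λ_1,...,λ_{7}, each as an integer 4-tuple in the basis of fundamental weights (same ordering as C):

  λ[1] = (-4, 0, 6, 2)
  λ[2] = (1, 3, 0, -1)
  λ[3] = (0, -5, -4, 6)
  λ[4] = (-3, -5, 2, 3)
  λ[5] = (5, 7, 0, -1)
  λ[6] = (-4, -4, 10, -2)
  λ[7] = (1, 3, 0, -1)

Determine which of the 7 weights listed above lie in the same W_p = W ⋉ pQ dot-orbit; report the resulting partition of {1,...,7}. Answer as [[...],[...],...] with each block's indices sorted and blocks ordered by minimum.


C ↔ A_4 under row/col permutation; |W(A_4)| = 120.

W_11-reps of the 7 weights in Ā_11 (same 4-coord order as C):

  λ_1+ρ ↦ (3, 1, 4, 3);  λ_2+ρ ↦ (2, 4, 1, 0);  λ_3+ρ ↦ (2, 4, 1, 0);  λ_4+ρ ↦ (2, 4, 1, 0);  λ_5+ρ ↦ (2, 4, 1, 0);  λ_6+ρ ↦ (3, 1, 4, 3);  λ_7+ρ ↦ (2, 4, 1, 0)

The 7 indices split into 2 linkage classes (same alcove rep ⇔ same W_11-dot-orbit):

[[1, 6], [2, 3, 4, 5, 7]]


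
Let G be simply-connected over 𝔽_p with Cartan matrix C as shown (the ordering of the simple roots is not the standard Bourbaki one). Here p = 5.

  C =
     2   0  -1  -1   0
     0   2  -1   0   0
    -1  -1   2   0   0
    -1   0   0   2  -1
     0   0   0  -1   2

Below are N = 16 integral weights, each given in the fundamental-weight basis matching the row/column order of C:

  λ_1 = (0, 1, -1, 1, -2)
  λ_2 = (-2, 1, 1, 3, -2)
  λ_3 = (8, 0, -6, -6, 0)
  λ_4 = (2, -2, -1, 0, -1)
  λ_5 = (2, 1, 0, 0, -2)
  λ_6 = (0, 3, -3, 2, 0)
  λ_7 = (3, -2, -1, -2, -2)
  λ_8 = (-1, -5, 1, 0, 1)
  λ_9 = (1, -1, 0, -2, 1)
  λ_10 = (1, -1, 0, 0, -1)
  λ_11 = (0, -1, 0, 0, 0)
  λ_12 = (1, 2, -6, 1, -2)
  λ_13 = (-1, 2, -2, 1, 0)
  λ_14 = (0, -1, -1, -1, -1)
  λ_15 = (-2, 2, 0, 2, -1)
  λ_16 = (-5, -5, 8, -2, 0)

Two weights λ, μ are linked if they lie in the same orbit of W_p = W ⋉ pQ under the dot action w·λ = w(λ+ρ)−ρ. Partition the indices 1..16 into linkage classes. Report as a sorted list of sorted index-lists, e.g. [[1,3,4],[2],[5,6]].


Type A_5, rank 5, |W|=720; reorder rows/cols to standard.

Each λ_j+ρ reduced to Ā_5; 5-tuples below use C's row order:

    1: (1, 2, 0, 1, 1)
    2: (1, 0, 1, 1, 1)
    3: (1, 0, 0, 0, 0)
    4: (2, 0, 1, 1, 0)
    5: (2, 0, 1, 1, 0)
    6: (1, 0, 1, 1, 1)
    7: (1, 0, 1, 1, 1)
    8: (1, 2, 0, 1, 1)
    9: (1, 0, 1, 1, 1)
    10: (2, 0, 1, 1, 0)
    11: (1, 0, 1, 1, 1)
    12: (1, 2, 0, 1, 1)
    13: (1, 2, 0, 1, 1)
    14: (1, 0, 0, 0, 0)
    15: (1, 2, 0, 1, 1)
    16: (1, 0, 0, 0, 0)

Grouping the 16 weights by Ā_5-representative: 4 linkage classes.

[[1, 8, 12, 13, 15], [2, 6, 7, 9, 11], [3, 14, 16], [4, 5, 10]]


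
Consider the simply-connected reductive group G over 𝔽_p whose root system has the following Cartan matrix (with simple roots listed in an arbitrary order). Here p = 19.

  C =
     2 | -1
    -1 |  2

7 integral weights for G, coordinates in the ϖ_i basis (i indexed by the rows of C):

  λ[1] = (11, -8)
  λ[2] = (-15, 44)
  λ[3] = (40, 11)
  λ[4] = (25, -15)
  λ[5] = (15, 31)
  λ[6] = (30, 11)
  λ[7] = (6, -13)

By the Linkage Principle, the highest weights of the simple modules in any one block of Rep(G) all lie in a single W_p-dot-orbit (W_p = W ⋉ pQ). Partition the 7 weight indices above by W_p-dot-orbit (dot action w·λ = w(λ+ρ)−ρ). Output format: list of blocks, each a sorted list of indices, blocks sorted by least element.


A_2 Cartan matrix, 2 simple roots permuted; ρ=(1,1).

Each λ_j+ρ reduced to Ā_19; 2-tuples below use C's row order:

  λ_1+ρ ↦ (5, 7);  λ_2+ρ ↦ (5, 7);  λ_3+ρ ↦ (12, 4);  λ_4+ρ ↦ (5, 7);  λ_5+ρ ↦ (3, 10);  λ_6+ρ ↦ (5, 7);  λ_7+ρ ↦ (5, 7)

Linkage partition of the 7 weights (3 classes, p=19):

[[1, 2, 4, 6, 7], [3], [5]]


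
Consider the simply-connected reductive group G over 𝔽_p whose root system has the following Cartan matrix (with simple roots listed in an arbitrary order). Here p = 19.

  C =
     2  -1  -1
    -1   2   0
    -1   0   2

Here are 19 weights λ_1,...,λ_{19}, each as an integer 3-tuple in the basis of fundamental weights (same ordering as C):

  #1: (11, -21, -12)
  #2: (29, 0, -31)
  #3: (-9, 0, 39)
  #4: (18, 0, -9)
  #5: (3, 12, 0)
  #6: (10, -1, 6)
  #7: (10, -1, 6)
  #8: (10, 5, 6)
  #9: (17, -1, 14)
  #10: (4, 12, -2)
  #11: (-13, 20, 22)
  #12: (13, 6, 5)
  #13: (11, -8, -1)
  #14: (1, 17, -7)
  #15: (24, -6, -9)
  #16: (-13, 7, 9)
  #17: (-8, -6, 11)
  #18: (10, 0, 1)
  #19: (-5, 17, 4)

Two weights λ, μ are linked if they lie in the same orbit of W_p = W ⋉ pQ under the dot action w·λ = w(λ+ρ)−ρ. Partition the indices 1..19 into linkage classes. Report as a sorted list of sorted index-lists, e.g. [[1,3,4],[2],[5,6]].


Cartan matrix: type A_3 (|W|=24); un-permuting the 3 rows.

Each λ_j+ρ reduced to Ā_19; 3-tuples below use C's row order:

  1: (11, 0, 7) · 2: (11, 0, 7) · 3: (11, 1, 2) · 4: (11, 0, 7) · 5: (4, 13, 1) · 6: (11, 0, 7) · 7: (11, 0, 7) · 8: (11, 1, 2) · 9: (4, 14, 1) · 10: (4, 13, 1) · 11: (6, 4, 2) · 12: (11, 1, 2) · 13: (5, 7, 0) · 14: (4, 13, 1) · 15: (11, 1, 2) · 16: (6, 4, 2) · 17: (5, 7, 0) · 18: (11, 1, 2) · 19: (4, 14, 1)

Partition of {1..19} into 6 W_19-dot-orbits:

[[1, 2, 4, 6, 7], [3, 8, 12, 15, 18], [5, 10, 14], [9, 19], [11, 16], [13, 17]]


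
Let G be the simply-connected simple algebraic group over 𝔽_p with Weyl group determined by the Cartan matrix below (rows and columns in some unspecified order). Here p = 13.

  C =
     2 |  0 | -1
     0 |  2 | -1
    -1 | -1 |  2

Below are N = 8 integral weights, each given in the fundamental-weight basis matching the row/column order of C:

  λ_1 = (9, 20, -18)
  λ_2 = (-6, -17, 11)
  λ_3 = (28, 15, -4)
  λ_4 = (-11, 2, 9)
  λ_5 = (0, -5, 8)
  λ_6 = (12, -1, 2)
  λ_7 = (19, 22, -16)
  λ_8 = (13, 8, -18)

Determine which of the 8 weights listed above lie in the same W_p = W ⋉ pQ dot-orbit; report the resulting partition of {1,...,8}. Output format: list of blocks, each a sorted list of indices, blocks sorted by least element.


Root system A_3: the 3×3 matrix C matches after relabeling.

W_13-reps of the 8 weights in Ā_13 (same 3-coord order as C):

  1: (1, 4, 5);  2: (1, 4, 5);  3: (10, 3, 0);  4: (10, 3, 0);  5: (1, 4, 5);  6: (10, 3, 0);  7: (6, 3, 2);  8: (1, 4, 5)

The 8 indices split into 3 linkage classes (same alcove rep ⇔ same W_13-dot-orbit):

[[1, 2, 5, 8], [3, 4, 6], [7]]


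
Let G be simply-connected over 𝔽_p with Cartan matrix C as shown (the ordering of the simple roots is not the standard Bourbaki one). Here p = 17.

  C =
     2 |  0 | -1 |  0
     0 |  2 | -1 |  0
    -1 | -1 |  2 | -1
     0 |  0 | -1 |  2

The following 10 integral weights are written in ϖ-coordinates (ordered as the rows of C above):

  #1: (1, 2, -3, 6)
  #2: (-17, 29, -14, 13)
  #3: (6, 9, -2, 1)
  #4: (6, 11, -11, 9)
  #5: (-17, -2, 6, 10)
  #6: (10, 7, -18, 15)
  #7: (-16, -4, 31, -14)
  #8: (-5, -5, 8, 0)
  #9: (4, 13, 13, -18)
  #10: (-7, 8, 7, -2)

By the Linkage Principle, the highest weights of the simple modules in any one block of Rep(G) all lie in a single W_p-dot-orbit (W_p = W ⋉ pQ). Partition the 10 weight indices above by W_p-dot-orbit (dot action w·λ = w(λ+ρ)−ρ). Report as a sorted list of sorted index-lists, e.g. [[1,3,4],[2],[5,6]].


Root system D_4: the 4×4 matrix C matches after relabeling.

Folding the 10 weights λ_j+ρ into Ā_17 (reps in the given 4-coord order):

  [1] (0, 1, 2, 5) · [2] (0, 12, 1, 2) · [3] (6, 9, 0, 1) · [4] (3, 2, 5, 0) · [5] (6, 9, 0, 1) · [6] (6, 9, 0, 1) · [7] (0, 12, 1, 2) · [8] (4, 4, 1, 1) · [9] (11, 2, 0, 1) · [10] (6, 9, 0, 1)

These 10 weights hit 6 W_17-dot-orbits; sizes (1, 2, 4, 1, 1, 1):

[[1], [2, 7], [3, 5, 6, 10], [4], [8], [9]]


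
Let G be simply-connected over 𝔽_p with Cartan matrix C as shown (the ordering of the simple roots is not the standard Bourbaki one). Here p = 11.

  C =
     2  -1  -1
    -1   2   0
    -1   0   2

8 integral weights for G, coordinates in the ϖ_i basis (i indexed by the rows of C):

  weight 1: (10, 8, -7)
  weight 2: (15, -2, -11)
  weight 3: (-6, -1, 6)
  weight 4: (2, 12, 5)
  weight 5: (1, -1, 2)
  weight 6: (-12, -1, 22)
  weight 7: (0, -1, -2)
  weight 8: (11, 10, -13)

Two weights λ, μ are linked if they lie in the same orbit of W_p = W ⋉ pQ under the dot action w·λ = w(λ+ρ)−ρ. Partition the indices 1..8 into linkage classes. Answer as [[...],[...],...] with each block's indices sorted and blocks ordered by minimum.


Root system A_3: the 3×3 matrix C matches after relabeling.

λ_j+ρ reflected into Ā_11 (⟨·,θ^∨⟩≤11); 3-tuples as given:

  λ_1 → (2, 0, 3)
  λ_2 → (1, 4, 5)
  λ_3 → (0, 5, 2)
  λ_4 → (2, 0, 3)
  λ_5 → (2, 0, 3)
  λ_6 → (0, 0, 1)
  λ_7 → (0, 0, 1)
  λ_8 → (0, 0, 1)

These 8 weights hit 4 W_11-dot-orbits; sizes (3, 1, 1, 3):

[[1, 4, 5], [2], [3], [6, 7, 8]]


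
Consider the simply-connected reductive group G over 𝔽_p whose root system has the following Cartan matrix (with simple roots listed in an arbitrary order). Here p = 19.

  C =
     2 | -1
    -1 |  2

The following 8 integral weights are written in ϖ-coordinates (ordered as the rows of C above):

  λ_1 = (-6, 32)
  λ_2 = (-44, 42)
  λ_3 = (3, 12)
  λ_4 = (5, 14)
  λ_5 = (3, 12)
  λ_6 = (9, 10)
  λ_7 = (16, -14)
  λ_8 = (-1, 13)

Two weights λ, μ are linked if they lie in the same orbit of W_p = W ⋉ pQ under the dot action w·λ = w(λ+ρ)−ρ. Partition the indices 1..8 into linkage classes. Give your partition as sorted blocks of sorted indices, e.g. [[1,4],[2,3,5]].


Dynkin diagram of C (from the 2 off-diagonal −1 entries): A_2.

Each λ_j+ρ reduced to Ā_19; 2-tuples below use C's row order:

  λ_1 → (9, 5);  λ_2 → (0, 14);  λ_3 → (4, 13);  λ_4 → (4, 13);  λ_5 → (4, 13);  λ_6 → (8, 9);  λ_7 → (4, 13);  λ_8 → (0, 14)

4 distinct reps among the 8 weights ⇒ 4 W_19-linkage classes:

[[1], [2, 8], [3, 4, 5, 7], [6]]


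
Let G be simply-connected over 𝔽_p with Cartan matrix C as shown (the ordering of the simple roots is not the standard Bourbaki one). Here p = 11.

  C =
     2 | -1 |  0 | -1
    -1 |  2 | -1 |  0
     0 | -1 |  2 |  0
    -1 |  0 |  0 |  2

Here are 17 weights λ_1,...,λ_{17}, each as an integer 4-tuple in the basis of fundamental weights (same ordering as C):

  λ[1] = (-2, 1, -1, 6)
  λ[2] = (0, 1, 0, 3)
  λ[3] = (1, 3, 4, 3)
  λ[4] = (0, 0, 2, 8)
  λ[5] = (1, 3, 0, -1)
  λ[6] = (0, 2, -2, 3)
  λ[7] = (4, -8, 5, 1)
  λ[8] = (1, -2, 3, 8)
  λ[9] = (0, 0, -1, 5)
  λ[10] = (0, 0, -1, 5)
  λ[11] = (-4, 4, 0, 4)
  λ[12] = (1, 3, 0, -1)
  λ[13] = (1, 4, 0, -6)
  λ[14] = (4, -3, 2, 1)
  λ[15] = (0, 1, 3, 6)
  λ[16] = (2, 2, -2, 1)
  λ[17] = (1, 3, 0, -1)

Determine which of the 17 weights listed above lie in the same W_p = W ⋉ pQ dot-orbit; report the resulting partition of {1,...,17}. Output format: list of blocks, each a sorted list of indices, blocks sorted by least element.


C ↔ A_4 under row/col permutation; |W(A_4)| = 120.

λ_j+ρ reflected into Ā_11 (⟨·,θ^∨⟩≤11); 4-tuples as given:

  1: (1, 1, 0, 6)
  2: (1, 2, 1, 4)
  3: (2, 4, 1, 0)
  4: (1, 1, 0, 6)
  5: (2, 4, 1, 0)
  6: (1, 2, 1, 4)
  7: (2, 4, 1, 0)
  8: (1, 1, 0, 6)
  9: (1, 1, 0, 6)
  10: (1, 1, 0, 6)
  11: (3, 2, 1, 2)
  12: (2, 4, 1, 0)
  13: (3, 2, 1, 2)
  14: (3, 2, 1, 2)
  15: (1, 2, 1, 4)
  16: (3, 2, 1, 2)
  17: (2, 4, 1, 0)

Linkage partition of the 17 weights (4 classes, p=11):

[[1, 4, 8, 9, 10], [2, 6, 15], [3, 5, 7, 12, 17], [11, 13, 14, 16]]


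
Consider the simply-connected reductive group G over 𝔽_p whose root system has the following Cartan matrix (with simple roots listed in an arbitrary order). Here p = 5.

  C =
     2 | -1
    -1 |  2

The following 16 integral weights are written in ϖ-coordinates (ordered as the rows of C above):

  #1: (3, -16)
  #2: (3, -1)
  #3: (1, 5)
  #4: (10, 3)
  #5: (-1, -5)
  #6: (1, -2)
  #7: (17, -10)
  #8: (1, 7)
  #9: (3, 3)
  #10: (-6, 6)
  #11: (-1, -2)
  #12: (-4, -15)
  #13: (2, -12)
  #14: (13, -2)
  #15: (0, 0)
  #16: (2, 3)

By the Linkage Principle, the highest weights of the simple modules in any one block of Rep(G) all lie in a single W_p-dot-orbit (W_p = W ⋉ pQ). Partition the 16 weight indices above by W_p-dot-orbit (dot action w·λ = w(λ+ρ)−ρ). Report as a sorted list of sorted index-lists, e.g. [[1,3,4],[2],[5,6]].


Dynkin diagram of C (from the 2 off-diagonal −1 entries): A_2.

Alcove-folded reps (p=5, 16 weights, presented ϖ-order):

  [1] (4, 0) · [2] (4, 0) · [3] (1, 2) · [4] (4, 0) · [5] (4, 0) · [6] (1, 1) · [7] (1, 1) · [8] (3, 0) · [9] (1, 1) · [10] (3, 0) · [11] (1, 0) · [12] (1, 2) · [13] (1, 2) · [14] (1, 1) · [15] (1, 1) · [16] (1, 2)

Partition of {1..16} into 5 W_5-dot-orbits:

[[1, 2, 4, 5], [3, 12, 13, 16], [6, 7, 9, 14, 15], [8, 10], [11]]


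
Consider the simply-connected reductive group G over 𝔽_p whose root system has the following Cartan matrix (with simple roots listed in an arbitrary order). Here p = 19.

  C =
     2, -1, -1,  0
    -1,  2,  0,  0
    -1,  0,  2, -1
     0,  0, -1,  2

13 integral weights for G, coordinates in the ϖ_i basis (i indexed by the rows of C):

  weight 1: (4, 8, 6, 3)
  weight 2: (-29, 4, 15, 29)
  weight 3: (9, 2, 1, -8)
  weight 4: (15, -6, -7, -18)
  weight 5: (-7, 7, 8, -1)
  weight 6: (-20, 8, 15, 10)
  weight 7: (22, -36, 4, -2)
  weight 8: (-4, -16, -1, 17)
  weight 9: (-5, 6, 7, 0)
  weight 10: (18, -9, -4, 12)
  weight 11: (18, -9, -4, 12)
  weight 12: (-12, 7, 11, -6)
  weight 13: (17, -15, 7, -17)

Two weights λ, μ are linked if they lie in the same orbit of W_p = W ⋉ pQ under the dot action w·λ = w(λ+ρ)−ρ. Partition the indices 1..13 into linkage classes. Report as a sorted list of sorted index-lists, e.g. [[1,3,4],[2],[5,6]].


Type A_4, rank 4, |W|=120; reorder rows/cols to standard.

Folding the 13 weights λ_j+ρ into Ā_19 (reps in the given 4-coord order):

    λ_1+ρ ↦ (5, 3, 5, 2)
    λ_2+ρ ↦ (4, 3, 4, 1)
    λ_3+ρ ↦ (5, 3, 5, 2)
    λ_4+ρ ↦ (5, 3, 5, 2)
    λ_5+ρ ↦ (6, 2, 3, 0)
    λ_6+ρ ↦ (6, 2, 3, 0)
    λ_7+ρ ↦ (4, 3, 4, 1)
    λ_8+ρ ↦ (3, 0, 15, 0)
    λ_9+ρ ↦ (4, 3, 4, 1)
    λ_10+ρ ↦ (6, 2, 3, 0)
    λ_11+ρ ↦ (6, 2, 3, 0)
    λ_12+ρ ↦ (4, 3, 4, 1)
    λ_13+ρ ↦ (4, 3, 4, 1)

These 13 weights hit 4 W_19-dot-orbits; sizes (3, 5, 4, 1):

[[1, 3, 4], [2, 7, 9, 12, 13], [5, 6, 10, 11], [8]]


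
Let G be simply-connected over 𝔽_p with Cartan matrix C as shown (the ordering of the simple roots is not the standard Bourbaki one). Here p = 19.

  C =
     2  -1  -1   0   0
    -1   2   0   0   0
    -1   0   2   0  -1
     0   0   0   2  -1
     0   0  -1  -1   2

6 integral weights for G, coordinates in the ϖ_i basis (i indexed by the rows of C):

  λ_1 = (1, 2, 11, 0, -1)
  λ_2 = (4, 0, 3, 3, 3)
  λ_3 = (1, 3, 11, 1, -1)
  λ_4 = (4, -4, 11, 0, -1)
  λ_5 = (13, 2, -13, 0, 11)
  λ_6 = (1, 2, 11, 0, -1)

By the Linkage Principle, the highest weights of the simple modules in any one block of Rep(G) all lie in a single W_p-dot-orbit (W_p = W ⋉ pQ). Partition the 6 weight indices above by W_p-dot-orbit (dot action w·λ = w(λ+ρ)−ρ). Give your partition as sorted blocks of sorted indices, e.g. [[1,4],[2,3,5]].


Root system A_5: the 5×5 matrix C matches after relabeling.

Ā_19 reps of the 6 weights (A_5, coords as presented):

    λ_1+ρ ↦ (2, 3, 12, 1, 0)
    λ_2+ρ ↦ (5, 1, 4, 4, 4)
    λ_3+ρ ↦ (2, 3, 12, 1, 0)
    λ_4+ρ ↦ (2, 3, 12, 1, 0)
    λ_5+ρ ↦ (2, 3, 12, 1, 0)
    λ_6+ρ ↦ (2, 3, 12, 1, 0)

2 distinct reps among the 6 weights ⇒ 2 W_19-linkage classes:

[[1, 3, 4, 5, 6], [2]]


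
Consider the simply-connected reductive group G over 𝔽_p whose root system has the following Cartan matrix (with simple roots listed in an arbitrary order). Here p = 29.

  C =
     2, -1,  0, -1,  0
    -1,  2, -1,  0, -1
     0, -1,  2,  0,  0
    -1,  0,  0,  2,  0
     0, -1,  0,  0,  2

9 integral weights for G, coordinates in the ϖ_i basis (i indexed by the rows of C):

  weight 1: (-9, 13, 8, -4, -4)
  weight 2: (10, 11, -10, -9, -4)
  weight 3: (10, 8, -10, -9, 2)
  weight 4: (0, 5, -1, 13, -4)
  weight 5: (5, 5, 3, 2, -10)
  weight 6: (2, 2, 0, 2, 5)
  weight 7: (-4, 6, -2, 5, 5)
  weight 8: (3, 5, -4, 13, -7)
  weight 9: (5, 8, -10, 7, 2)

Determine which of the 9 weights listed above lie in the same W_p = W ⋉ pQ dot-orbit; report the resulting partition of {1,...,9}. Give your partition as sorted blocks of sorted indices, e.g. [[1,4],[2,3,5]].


D_5 Cartan matrix, 5 simple roots permuted; ρ=(1,1,1,1,1).

Folding the 9 weights λ_j+ρ into Ā_29 (reps in the given 5-coord order):

  λ_1+ρ ↦ (3, 0, 9, 8, 3) · λ_2+ρ ↦ (3, 0, 9, 8, 3) · λ_3+ρ ↦ (3, 0, 9, 8, 3) · λ_4+ρ ↦ (1, 3, 0, 14, 3) · λ_5+ρ ↦ (3, 3, 1, 3, 6) · λ_6+ρ ↦ (3, 3, 1, 3, 6) · λ_7+ρ ↦ (3, 3, 1, 3, 6) · λ_8+ρ ↦ (1, 3, 0, 14, 3) · λ_9+ρ ↦ (3, 0, 9, 8, 3)

Grouping the 9 weights by Ā_29-representative: 3 linkage classes.

[[1, 2, 3, 9], [4, 8], [5, 6, 7]]


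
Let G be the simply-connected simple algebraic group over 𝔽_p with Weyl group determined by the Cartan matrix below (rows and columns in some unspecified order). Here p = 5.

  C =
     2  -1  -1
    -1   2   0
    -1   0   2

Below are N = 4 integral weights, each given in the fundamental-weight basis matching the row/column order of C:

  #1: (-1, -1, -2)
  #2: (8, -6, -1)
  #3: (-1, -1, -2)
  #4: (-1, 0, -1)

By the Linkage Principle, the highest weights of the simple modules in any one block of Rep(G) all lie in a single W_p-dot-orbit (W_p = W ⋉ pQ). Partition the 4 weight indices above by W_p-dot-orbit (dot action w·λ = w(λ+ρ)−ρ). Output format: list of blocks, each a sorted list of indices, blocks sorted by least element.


Dynkin diagram of C (from the 4 off-diagonal −1 entries): A_3.

Ā_5 reps of the 4 weights (A_3, coords as presented):

    λ_1+ρ ↦ (0, 1, 0)
    λ_2+ρ ↦ (0, 1, 4)
    λ_3+ρ ↦ (0, 1, 0)
    λ_4+ρ ↦ (0, 1, 0)

The 4 indices split into 2 linkage classes (same alcove rep ⇔ same W_5-dot-orbit):

[[1, 3, 4], [2]]


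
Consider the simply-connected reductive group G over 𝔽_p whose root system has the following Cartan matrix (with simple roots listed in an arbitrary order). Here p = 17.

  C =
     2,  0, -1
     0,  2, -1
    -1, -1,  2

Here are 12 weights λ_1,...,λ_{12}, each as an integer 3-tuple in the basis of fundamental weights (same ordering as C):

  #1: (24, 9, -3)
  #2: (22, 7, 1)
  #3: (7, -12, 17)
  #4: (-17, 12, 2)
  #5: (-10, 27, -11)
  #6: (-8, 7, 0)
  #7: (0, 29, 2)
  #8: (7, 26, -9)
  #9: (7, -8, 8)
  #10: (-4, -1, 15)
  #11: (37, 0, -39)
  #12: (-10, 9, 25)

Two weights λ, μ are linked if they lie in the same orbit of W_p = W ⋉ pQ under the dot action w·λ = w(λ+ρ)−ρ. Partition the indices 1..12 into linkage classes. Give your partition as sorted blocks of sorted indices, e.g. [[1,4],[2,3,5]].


C ↔ A_3 under row/col permutation; |W(A_3)| = 24.

W_17-reps of the 12 weights in Ā_17 (same 3-coord order as C):

  λ_1+ρ ↦ (1, 2, 6);  λ_2+ρ ↦ (1, 2, 6);  λ_3+ρ ↦ (1, 2, 6);  λ_4+ρ ↦ (3, 0, 13);  λ_5+ρ ↦ (1, 2, 6);  λ_6+ρ ↦ (1, 2, 6);  λ_7+ρ ↦ (3, 0, 13);  λ_8+ρ ↦ (8, 7, 2);  λ_9+ρ ↦ (8, 7, 2);  λ_10+ρ ↦ (3, 0, 13);  λ_11+ρ ↦ (3, 0, 13);  λ_12+ρ ↦ (8, 7, 2)

3 distinct reps among the 12 weights ⇒ 3 W_17-linkage classes:

[[1, 2, 3, 5, 6], [4, 7, 10, 11], [8, 9, 12]]


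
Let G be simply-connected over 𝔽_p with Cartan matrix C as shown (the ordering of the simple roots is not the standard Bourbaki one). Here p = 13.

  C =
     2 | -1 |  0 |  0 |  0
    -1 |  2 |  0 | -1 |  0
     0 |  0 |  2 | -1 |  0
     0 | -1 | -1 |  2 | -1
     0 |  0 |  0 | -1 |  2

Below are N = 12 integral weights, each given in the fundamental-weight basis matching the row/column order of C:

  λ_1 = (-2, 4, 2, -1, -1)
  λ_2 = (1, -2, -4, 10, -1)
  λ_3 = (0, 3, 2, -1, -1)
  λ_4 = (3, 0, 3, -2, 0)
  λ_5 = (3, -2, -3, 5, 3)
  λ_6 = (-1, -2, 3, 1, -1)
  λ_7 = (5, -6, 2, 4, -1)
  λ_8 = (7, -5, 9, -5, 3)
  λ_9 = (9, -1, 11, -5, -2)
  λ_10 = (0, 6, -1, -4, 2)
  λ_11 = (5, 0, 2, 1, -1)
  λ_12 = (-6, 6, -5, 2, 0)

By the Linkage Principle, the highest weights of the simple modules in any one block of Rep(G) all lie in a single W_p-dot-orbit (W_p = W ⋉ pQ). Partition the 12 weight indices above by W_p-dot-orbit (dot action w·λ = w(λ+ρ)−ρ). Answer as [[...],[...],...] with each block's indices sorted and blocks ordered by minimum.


C ↔ D_5 under row/col permutation; |W(D_5)| = 1920.

Folding the 12 weights λ_j+ρ into Ā_13 (reps in the given 5-coord order):

    [1] (1, 4, 3, 0, 0)
    [2] (5, 1, 3, 1, 0)
    [3] (1, 4, 3, 0, 0)
    [4] (4, 0, 3, 1, 0)
    [5] (0, 3, 2, 0, 4)
    [6] (1, 0, 4, 1, 0)
    [7] (1, 4, 3, 0, 0)
    [8] (0, 3, 2, 0, 4)
    [9] (1, 4, 3, 0, 0)
    [10] (1, 4, 3, 0, 0)
    [11] (5, 1, 3, 1, 0)
    [12] (5, 1, 3, 1, 0)

Partition of {1..12} into 5 W_13-dot-orbits:

[[1, 3, 7, 9, 10], [2, 11, 12], [4], [5, 8], [6]]
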